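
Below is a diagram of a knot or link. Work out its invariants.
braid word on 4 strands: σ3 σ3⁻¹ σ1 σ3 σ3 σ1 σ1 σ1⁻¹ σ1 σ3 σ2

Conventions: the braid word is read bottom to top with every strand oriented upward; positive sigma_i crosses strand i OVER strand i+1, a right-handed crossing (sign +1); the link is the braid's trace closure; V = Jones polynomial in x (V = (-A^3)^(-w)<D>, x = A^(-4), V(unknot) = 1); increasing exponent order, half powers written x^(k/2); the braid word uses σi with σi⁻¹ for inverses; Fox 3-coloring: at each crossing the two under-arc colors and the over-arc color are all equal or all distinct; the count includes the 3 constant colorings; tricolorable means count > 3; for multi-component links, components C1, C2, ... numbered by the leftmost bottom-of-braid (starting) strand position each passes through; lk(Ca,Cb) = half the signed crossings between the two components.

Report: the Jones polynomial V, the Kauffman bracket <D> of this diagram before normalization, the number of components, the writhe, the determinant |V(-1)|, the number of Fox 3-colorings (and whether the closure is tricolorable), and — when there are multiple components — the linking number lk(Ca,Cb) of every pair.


V(x) = x^2 + 2x^4 - 2x^5 + x^6 - 2x^7 + x^8
bracket: -A^-11 + 2A^-7 - A^-3 + 2A - 2A^5 - A^13, w = +7
1 component, writhe +7, over 11 crossings
det 9, colorings 27 of 3^11 — tricolorable
observation: V spans 6 powers of x: at least 6 crossings in any diagram


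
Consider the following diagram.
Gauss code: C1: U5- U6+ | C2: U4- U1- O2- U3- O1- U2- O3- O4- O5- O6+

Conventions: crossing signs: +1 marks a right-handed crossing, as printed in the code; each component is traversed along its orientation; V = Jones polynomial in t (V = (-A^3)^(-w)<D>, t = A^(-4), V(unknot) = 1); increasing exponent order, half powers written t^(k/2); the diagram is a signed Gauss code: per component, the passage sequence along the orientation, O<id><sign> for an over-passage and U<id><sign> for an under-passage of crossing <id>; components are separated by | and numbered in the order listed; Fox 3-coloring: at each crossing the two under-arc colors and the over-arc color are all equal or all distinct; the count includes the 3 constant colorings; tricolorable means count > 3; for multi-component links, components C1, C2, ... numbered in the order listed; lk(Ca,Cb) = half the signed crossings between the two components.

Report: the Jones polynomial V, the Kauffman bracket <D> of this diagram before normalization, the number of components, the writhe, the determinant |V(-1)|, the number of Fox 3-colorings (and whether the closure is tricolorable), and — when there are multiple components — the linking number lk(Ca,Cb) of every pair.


V = t^(-9/2) - t^(-5/2) - t^(-3/2) - t^(-1/2)
<D> = -A^-10 - A^-6 - A^-2 + A^6 (w = -4)
2 components over 6 crossings, w = -4
lk(C1,C2): 0
27 Fox colorings among 3^6, |V(-1)| = 0: tricolorable
why: the span of V is 4, within the link bound 6 + 2 - 1


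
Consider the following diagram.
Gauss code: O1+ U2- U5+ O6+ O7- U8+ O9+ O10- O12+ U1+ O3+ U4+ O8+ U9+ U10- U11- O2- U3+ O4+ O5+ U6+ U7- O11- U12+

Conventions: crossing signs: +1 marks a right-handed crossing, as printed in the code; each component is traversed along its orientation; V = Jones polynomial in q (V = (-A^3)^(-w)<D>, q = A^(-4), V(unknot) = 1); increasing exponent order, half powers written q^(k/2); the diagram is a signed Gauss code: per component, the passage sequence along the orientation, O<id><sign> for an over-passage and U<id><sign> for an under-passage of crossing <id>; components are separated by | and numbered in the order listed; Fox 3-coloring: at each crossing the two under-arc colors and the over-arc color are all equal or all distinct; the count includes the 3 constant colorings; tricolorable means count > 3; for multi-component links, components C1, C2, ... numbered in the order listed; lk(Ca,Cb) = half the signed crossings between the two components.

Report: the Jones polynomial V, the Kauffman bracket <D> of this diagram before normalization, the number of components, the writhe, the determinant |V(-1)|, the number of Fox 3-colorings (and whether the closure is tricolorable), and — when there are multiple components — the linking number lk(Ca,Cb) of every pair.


V = q + q^3 - q^4
<D> = -A^-4 + 1 + A^8 (w = +4)
1 component over 12 crossings, w = +4
9 Fox colorings among 3^12, |V(-1)| = 3: tricolorable
why: the span of V is 3, forcing >= 3 crossings in any diagram


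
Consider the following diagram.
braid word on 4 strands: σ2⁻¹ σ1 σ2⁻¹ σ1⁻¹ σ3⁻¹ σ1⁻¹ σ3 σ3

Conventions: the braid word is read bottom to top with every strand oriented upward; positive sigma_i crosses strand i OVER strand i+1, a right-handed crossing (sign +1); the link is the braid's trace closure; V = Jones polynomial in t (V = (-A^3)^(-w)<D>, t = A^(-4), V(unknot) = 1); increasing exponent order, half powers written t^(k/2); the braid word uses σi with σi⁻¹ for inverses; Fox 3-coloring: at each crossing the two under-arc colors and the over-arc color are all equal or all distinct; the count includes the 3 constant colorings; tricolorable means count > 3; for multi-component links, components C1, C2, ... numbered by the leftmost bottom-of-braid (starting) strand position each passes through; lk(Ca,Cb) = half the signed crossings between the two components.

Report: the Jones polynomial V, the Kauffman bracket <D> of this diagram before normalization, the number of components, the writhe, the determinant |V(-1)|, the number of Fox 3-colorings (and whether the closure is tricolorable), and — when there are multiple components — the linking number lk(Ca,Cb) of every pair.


V = -t^(-9/2) - t^(-5/2) + t^(-3/2) - t^(-1/2)
<D> = -A^-4 + 1 - A^4 - A^12 (w = -2)
2 components over 8 crossings, w = -2
lk(C1,C2): -2
3 Fox colorings among 3^8, |V(-1)| = 4: not tricolorable
why: the 1 component pair carries total linking -2


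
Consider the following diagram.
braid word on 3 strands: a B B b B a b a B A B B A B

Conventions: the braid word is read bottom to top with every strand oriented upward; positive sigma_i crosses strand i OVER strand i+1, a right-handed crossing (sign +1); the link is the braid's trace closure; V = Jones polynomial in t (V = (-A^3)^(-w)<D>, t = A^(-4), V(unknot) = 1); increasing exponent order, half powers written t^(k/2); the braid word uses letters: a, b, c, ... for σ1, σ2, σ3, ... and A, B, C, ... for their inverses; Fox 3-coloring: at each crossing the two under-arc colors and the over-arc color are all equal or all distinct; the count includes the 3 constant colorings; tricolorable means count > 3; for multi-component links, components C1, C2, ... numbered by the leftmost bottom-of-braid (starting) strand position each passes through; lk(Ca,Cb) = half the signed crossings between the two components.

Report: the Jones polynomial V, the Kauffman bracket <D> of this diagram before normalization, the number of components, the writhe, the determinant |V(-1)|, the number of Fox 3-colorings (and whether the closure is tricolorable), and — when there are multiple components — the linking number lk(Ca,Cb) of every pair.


V(t) = -t^-4 + t^-3 + t^-1
bracket: A^-8 + 1 - A^4, w = -4
1 component, writhe -4, over 14 crossings
det 3, colorings 9 of 3^14 — tricolorable
observation: w = -4 shifts under R1 moves; the (-A^3)^(4) factor cancels that in V


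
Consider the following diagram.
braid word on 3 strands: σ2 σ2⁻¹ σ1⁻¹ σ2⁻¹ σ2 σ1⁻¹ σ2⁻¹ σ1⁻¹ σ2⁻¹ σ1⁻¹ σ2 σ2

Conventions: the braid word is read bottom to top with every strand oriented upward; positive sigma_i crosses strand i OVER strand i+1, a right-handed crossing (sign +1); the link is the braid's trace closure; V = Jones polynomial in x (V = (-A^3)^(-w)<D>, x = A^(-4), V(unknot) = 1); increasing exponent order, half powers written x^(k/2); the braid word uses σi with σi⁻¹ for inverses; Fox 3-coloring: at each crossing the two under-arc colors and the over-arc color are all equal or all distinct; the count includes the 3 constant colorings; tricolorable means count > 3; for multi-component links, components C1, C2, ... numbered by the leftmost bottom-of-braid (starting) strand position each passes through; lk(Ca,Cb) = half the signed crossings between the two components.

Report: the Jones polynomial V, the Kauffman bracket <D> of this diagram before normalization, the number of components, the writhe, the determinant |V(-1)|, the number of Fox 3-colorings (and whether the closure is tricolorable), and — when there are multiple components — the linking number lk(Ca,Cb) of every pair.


V = -x^-6 + x^-5 - x^-4 + 2x^-3 - x^-2 + x^-1
<D> = A^-8 - A^-4 + 2 - A^4 + A^8 - A^12 (w = -4)
1 component over 12 crossings, w = -4
3 Fox colorings among 3^12, |V(-1)| = 7: not tricolorable
why: the word shrinks to σ1⁻¹ σ1⁻¹ σ2⁻¹ σ1⁻¹ σ2⁻¹ σ1⁻¹ σ2 σ2 after cancelling


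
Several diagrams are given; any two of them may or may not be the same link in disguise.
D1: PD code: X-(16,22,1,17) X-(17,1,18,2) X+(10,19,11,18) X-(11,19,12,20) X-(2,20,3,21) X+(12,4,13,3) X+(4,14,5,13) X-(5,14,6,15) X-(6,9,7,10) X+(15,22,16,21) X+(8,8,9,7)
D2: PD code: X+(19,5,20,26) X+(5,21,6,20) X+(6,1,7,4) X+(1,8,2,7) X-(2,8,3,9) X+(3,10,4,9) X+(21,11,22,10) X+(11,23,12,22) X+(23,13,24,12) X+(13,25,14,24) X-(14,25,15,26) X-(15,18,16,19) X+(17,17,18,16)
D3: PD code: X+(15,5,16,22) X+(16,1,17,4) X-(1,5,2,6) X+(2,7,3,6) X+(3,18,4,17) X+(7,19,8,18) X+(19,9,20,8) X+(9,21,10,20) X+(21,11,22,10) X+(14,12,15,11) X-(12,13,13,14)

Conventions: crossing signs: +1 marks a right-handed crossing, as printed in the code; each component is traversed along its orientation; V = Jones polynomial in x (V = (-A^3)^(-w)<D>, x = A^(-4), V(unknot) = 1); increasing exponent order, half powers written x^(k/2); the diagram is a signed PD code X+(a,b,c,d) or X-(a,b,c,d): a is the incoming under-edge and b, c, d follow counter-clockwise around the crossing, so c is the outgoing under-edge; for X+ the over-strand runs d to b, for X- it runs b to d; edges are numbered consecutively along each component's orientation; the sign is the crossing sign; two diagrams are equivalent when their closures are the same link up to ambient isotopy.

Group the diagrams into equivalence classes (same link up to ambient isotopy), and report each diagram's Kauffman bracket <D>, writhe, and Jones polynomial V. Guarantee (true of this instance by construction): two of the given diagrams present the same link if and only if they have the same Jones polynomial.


classes: {D1} | {D2, D3}
V(D1) = -x^(-5/2) - x^(-1/2)  [11 crossings, <D> = A^-1 + A^7, w = -1]
D2 (bracket -A^-17 + A^-13 - 2A^-9 + 2A^-5 - A^-1 + 2A^3 + A^11; 13 crossings at w = +7): V = -x^(5/2) - 2x^(9/2) + x^(11/2) - 2x^(13/2) + 2x^(15/2) - x^(17/2) + x^(19/2)
V(D3) = -x^(5/2) - 2x^(9/2) + x^(11/2) - 2x^(13/2) + 2x^(15/2) - x^(17/2) + x^(19/2)  [11 crossings, <D> = -A^-17 + A^-13 - 2A^-9 + 2A^-5 - A^-1 + 2A^3 + A^11, w = +7]
note: 2 values of V(x) split the 3 diagrams


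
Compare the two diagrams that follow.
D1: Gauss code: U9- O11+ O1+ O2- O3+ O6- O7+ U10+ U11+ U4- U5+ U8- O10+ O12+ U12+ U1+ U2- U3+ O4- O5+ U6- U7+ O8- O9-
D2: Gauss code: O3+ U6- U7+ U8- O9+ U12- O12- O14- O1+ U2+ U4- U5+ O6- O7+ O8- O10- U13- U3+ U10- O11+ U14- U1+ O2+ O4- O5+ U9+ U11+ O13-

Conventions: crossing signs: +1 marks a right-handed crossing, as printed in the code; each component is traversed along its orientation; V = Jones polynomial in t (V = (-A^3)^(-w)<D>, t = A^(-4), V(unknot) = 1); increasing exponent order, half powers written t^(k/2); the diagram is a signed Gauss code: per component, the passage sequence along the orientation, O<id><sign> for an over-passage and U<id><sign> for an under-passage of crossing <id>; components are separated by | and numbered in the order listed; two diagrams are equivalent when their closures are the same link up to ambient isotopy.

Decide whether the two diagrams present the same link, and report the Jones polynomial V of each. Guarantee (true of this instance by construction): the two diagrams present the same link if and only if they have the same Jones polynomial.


equivalent: yes
D1 (bracket A^6; 12 crossings at w = +2): V = 1
V(D2) = 1  (w 0, c 14, <D> = 1)
key observation: from 12 to 14 crossings by R-moves: one link, two diagrams


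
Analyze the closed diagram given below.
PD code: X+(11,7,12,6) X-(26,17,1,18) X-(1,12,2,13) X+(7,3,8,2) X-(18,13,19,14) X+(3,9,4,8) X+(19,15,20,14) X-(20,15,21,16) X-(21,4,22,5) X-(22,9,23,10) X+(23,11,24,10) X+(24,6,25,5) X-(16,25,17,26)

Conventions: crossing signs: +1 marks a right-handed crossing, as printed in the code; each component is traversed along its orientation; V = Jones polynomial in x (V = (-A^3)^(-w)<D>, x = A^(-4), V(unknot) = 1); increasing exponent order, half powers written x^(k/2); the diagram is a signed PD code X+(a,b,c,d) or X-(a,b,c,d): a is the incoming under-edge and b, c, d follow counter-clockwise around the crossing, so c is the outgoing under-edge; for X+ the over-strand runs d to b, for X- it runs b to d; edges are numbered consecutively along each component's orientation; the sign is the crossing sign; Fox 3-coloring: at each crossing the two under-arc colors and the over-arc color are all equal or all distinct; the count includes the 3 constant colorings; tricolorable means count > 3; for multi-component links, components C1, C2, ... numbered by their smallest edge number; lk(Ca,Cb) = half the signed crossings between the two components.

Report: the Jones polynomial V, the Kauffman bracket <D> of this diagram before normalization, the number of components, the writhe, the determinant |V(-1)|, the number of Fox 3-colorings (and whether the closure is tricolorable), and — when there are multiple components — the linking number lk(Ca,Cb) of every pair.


V = -x^-3 + x^-2 - x^-1 + 3 - x + x^2 - x^3
<D> = A^-15 - A^-11 + A^-7 - 3A^-3 + A - A^5 + A^9 (w = -1)
1 component over 13 crossings, w = -1
27 Fox colorings among 3^13, |V(-1)| = 9: tricolorable
why: V is palindromic (span 6, det 9): x -> 1/x fixes it; necessary, not sufficient, for amphichirality


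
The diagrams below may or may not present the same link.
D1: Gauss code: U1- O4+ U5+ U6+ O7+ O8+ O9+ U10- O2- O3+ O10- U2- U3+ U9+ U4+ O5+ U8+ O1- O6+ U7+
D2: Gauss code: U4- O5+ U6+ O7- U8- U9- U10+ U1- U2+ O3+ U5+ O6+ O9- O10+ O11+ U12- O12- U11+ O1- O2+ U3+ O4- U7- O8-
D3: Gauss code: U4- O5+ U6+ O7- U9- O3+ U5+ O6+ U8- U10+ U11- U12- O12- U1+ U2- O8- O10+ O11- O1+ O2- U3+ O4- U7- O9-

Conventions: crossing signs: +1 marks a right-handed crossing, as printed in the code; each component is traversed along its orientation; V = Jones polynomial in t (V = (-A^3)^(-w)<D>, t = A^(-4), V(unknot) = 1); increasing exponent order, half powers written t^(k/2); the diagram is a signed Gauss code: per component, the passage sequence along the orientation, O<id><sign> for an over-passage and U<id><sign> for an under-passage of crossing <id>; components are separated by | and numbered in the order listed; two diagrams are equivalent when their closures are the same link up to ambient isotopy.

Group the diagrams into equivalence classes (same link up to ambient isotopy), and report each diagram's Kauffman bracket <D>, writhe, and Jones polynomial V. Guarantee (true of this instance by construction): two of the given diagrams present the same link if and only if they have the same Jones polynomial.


grouping into links: {D1} | {D2, D3}
V(D1) = t - t^2 + 2t^3 - t^4 + t^5 - t^6  (w +4, c 10, <D> = -A^-12 + A^-8 - A^-4 + 2 - A^4 + A^8)
V(D2) = -t^-3 + 2t^-2 - 2t^-1 + 3 - 2t + 2t^2 - t^3  (w 0, c 12, <D> = -A^-12 + 2A^-8 - 2A^-4 + 3 - 2A^4 + 2A^8 - A^12)
V(D3) = -t^-3 + 2t^-2 - 2t^-1 + 3 - 2t + 2t^2 - t^3  (w -2, c 12, <D> = -A^-18 + 2A^-14 - 2A^-10 + 3A^-6 - 2A^-2 + 2A^2 - A^6)
key observation: 2 values of V(t) split the 3 diagrams


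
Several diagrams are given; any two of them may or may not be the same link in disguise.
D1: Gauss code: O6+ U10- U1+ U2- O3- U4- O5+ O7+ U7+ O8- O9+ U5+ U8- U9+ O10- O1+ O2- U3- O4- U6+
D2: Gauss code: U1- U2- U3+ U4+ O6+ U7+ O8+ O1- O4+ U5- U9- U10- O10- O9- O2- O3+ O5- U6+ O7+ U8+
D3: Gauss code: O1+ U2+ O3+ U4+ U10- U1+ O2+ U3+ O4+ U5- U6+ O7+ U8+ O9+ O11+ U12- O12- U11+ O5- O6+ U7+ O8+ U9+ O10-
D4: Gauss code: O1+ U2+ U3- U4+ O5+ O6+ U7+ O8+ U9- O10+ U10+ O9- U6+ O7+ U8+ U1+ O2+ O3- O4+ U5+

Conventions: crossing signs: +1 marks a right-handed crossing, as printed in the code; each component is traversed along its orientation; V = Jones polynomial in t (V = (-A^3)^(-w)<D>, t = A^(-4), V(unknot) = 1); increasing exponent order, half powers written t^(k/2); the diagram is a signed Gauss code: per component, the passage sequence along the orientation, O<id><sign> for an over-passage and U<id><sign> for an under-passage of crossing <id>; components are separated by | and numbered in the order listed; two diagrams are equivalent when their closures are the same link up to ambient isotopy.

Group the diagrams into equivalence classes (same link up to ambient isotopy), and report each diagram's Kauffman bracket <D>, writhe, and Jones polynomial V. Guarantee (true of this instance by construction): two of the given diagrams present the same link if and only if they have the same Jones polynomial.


equivalence classes: {D1} | {D2} | {D3, D4}
D1 (bracket A^4 + A^12 - A^16; 10 crossings at w = 0): V = -t^-4 + t^-3 + t^-1
D2 (bracket -A^-16 + A^-12 + A^-4; 10 crossings at w = 0): V = t + t^3 - t^4
V(D3) = t^2 + 2t^4 - 2t^5 + t^6 - 2t^7 + t^8  (w +6, c 12, <D> = A^-14 - 2A^-10 + A^-6 - 2A^-2 + 2A^2 + A^10)
V(D4) = t^2 + 2t^4 - 2t^5 + t^6 - 2t^7 + t^8  (w +6, c 10, <D> = A^-14 - 2A^-10 + A^-6 - 2A^-2 + 2A^2 + A^10)
key observation: comparing 4 Jones polynomials yields 3 groups


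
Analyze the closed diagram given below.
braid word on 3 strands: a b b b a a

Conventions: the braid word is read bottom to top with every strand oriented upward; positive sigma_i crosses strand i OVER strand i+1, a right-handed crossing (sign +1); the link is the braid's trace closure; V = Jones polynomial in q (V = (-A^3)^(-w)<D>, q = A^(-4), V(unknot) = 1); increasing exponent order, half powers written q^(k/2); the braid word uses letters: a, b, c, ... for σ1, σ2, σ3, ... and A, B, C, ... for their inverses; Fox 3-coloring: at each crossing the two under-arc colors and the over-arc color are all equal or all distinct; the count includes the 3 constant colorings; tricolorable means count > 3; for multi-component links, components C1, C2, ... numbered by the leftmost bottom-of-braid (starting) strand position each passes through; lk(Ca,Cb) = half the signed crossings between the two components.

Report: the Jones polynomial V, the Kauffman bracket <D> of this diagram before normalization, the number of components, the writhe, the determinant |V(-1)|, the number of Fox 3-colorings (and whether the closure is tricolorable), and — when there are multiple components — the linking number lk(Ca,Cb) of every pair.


V = q^2 + 2q^4 - 2q^5 + q^6 - 2q^7 + q^8
<D> = A^-14 - 2A^-10 + A^-6 - 2A^-2 + 2A^2 + A^10 (w = +6)
1 component over 6 crossings, w = +6
27 Fox colorings among 3^6, |V(-1)| = 9: tricolorable
why: V spans 6 powers of q: at least 6 crossings in any diagram


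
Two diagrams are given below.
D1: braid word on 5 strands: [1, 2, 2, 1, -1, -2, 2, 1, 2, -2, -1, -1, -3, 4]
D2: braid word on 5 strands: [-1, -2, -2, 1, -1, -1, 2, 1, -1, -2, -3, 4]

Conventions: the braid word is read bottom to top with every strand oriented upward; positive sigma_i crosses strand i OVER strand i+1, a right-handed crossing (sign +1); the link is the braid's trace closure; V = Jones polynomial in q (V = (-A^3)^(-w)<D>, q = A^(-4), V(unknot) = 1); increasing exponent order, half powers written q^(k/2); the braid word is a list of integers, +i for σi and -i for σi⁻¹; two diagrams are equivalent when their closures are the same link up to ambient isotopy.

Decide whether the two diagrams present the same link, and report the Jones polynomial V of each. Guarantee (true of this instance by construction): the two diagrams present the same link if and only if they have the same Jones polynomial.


equivalent: no
V(D1) = 1 + q + q^2 + q^3  (w +2, c 14, <D> = A^-6 + A^-2 + A^2 + A^6)
V(D2) = q^-5 + 2q^-3 + q^-1  (w -4, c 12, <D> = A^-8 + 2 + A^8)
why: V(q) takes 2 values over 2 diagrams, fixing the grouping


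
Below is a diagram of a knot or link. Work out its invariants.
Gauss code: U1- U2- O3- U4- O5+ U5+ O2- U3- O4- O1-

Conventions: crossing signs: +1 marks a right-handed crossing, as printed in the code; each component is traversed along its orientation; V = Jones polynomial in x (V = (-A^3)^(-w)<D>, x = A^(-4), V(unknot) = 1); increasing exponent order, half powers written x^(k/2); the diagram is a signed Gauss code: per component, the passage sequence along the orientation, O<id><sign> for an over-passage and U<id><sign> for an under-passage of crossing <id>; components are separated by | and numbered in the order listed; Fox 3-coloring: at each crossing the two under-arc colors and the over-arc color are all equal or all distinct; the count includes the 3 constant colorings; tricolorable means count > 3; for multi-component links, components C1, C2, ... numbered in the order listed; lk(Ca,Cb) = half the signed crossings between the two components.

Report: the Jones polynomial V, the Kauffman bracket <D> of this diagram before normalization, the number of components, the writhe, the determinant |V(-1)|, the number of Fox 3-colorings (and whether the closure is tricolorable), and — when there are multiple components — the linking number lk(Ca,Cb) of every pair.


Jones polynomial: V(x) = -x^-4 + x^-3 + x^-1
<D> = -A^-5 - A^3 + A^7; writhe -3
components 1, writhe -3 (5 crossings)
3-colorings: 9 of 3^5, det 3 — tricolorable
note: the span of V is 3, forcing >= 3 crossings in any diagram


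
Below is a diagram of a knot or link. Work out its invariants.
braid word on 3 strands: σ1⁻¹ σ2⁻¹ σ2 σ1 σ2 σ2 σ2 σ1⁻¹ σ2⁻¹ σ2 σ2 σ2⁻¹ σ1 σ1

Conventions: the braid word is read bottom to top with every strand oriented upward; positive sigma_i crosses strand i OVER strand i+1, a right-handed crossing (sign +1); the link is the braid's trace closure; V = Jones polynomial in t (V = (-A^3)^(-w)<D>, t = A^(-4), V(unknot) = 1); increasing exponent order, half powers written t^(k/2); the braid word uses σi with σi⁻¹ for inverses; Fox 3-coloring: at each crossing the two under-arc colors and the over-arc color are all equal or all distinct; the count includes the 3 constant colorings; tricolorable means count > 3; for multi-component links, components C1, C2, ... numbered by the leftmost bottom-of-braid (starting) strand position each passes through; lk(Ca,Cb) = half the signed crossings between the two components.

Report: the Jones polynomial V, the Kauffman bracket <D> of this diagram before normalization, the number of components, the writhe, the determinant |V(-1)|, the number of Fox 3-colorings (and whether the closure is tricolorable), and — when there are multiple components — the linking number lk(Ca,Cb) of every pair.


V = t + t^3 - t^4
<D> = -A^-4 + 1 + A^8 (w = +4)
1 component over 14 crossings, w = +4
9 Fox colorings among 3^14, |V(-1)| = 3: tricolorable
why: V spans 3 powers of t: at least 3 crossings in any diagram


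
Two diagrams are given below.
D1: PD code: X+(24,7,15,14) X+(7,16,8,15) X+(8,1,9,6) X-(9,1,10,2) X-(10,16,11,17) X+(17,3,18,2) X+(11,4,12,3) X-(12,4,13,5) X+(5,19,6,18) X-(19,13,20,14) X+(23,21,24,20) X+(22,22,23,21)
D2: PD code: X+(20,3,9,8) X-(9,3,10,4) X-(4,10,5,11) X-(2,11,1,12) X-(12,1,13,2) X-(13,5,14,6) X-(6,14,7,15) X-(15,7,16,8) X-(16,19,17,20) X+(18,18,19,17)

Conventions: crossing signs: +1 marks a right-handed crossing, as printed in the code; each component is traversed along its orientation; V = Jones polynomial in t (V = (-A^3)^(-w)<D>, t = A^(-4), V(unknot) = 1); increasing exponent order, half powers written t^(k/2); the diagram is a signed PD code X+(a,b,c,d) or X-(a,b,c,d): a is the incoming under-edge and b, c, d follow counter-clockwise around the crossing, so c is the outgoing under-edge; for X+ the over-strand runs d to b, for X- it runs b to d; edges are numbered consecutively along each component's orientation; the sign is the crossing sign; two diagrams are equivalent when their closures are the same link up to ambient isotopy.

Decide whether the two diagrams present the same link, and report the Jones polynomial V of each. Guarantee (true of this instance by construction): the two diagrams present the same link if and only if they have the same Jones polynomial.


equivalent: no
V(D1) = 1 + t + t^2 + t^3  (w +4, c 12, <D> = 1 + A^4 + A^8 + A^12)
D2 (bracket A^-10 + 2A^-2 - A^2 + 2A^6 - A^10 + A^14; 10 crossings at w = -6): V = t^-8 - t^-7 + 2t^-6 - t^-5 + 2t^-4 + t^-2
why: 2 classes among 2 diagrams; unequal V(t) rules out equality


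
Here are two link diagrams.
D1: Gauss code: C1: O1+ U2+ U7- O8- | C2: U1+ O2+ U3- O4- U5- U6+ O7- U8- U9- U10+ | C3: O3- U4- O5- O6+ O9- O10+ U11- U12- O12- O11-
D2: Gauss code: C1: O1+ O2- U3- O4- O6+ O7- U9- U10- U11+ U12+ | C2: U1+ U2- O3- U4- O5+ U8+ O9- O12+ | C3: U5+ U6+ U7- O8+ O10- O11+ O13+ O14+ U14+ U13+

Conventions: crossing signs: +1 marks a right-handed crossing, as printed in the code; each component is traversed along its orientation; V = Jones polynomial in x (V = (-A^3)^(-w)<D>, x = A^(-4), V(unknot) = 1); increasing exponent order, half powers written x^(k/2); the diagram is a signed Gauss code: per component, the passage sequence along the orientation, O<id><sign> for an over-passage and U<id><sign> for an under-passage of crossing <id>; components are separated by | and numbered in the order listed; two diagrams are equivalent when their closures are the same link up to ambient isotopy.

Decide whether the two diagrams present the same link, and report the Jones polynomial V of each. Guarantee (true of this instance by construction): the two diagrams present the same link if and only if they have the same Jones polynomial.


equivalent: no
V(D1) = x^-3 + x^-2 + x^-1 + 1  (w -4, c 12, <D> = A^-12 + A^-8 + A^-4 + 1)
V(D2) = x^-2 + 2 + x^2  (w +2, c 14, <D> = A^-2 + 2A^6 + A^14)
why: 2 values of V(x) split the 2 diagrams


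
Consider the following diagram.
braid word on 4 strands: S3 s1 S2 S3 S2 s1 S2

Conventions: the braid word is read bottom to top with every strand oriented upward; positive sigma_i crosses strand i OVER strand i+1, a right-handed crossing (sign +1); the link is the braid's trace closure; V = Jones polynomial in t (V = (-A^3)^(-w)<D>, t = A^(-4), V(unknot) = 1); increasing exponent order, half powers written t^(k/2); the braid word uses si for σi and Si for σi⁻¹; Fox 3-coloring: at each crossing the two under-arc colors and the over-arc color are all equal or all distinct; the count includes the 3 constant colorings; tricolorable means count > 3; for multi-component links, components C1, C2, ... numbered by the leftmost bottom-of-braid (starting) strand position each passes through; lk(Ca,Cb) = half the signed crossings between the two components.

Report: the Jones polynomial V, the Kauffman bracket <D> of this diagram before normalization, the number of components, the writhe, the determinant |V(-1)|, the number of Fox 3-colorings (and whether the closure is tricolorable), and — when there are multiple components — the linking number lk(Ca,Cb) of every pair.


V = t^-5 - 2t^-4 + 2t^-3 - 2t^-2 + 2t^-1 - 1 + t
<D> = -A^-13 + A^-9 - 2A^-5 + 2A^-1 - 2A^3 + 2A^7 - A^11 (w = -3)
1 component over 7 crossings, w = -3
3 Fox colorings among 3^7, |V(-1)| = 11: not tricolorable
why: w = -3 (over 7 crossings) is diagram-only; (-A^3)^(3) removes it from V


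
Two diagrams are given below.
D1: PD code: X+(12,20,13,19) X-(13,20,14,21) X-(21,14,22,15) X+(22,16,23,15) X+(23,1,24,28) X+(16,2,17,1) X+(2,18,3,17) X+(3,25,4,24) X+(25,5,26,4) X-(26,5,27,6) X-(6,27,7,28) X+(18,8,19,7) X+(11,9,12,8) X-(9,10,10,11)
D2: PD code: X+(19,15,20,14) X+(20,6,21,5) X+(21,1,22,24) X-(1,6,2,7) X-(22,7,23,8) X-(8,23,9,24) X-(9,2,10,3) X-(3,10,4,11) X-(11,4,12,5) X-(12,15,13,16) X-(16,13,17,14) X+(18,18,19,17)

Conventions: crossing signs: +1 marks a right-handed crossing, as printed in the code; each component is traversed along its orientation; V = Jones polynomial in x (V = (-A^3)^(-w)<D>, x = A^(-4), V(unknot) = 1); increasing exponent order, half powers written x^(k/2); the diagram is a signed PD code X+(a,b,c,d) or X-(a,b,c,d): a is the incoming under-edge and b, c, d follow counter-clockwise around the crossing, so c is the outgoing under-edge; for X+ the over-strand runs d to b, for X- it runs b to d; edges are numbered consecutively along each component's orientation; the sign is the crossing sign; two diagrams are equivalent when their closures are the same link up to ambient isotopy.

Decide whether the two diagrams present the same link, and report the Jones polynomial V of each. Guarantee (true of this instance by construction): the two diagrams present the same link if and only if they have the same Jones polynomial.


same link: no
V(D1) = x + x^3 - x^4  [14 crossings, <D> = -A^-4 + 1 + A^8, w = +4]
V(D2) = -x^-6 + x^-5 - x^-4 + 2x^-3 - x^-2 + x^-1  (w -4, c 12, <D> = A^-8 - A^-4 + 2 - A^4 + A^8 - A^12)
note: comparing 2 Jones polynomials yields 2 groups


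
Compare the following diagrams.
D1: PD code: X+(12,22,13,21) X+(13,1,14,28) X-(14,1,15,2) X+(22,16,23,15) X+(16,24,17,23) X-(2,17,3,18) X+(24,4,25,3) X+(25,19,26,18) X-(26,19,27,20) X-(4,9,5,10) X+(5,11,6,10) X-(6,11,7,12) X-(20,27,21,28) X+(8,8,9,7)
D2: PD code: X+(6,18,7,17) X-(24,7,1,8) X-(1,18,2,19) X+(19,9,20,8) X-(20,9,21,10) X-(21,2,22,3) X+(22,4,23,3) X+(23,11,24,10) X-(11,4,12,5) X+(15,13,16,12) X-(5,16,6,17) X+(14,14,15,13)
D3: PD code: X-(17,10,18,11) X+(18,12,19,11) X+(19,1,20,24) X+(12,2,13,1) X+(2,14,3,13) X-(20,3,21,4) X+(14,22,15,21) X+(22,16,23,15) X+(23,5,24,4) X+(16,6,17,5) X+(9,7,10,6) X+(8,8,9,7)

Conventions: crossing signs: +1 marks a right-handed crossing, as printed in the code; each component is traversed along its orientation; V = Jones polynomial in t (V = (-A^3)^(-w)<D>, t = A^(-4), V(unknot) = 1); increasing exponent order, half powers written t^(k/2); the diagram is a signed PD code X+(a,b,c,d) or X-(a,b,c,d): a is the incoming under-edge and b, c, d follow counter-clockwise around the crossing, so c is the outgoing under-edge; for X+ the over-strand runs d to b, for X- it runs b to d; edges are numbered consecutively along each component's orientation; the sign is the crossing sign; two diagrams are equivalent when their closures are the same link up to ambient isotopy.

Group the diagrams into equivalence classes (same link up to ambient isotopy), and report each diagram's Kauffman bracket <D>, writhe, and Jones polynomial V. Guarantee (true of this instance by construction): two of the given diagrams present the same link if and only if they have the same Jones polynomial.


classes: {D1} | {D2} | {D3}
V(D1) = t^-1 - 1 + 2t - 2t^2 + 2t^3 - 2t^4 + t^5  [14 crossings, <D> = A^-14 - 2A^-10 + 2A^-6 - 2A^-2 + 2A^2 - A^6 + A^10, w = +2]
V(D2) = 1  (w 0, c 12, <D> = 1)
D3 (bracket A^-8 - 2A^-4 + 1 - 2A^4 + 2A^8 + A^16; 12 crossings at w = +8): V = t^2 + 2t^4 - 2t^5 + t^6 - 2t^7 + t^8
note: 3 values of V(t) split the 3 diagrams


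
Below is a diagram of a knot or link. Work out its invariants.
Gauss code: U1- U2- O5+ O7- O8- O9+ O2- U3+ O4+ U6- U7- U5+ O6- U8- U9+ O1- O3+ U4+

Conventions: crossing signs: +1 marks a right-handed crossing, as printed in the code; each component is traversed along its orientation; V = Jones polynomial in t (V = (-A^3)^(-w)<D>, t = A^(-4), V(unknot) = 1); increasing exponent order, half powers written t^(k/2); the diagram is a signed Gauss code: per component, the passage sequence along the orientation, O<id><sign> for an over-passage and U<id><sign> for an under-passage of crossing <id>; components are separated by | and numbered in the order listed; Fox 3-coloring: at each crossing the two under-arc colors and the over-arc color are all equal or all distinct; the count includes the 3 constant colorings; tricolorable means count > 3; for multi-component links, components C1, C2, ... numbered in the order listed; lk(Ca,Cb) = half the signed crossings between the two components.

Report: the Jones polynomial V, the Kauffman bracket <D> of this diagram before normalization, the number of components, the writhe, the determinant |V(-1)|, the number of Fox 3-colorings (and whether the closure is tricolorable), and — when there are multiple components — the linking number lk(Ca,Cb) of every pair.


Jones polynomial: V(t) = 1
<D> = -A^-3; writhe -1
components 1, writhe -1 (9 crossings)
3-colorings: 3 of 3^9, det 1 — not tricolorable
note: w = -1 shifts under R1 moves; the (-A^3)^(1) factor cancels that in V


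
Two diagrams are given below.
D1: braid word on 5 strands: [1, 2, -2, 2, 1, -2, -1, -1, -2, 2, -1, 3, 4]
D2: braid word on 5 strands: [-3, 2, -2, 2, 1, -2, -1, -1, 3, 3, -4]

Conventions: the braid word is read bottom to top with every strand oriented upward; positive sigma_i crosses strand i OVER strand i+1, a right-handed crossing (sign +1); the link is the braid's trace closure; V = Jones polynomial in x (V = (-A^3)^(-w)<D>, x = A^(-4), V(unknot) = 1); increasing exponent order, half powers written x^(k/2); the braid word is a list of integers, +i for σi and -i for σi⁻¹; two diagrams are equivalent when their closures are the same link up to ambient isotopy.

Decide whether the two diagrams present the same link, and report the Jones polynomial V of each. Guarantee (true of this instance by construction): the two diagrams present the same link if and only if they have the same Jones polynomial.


equivalent: yes
D1 (bracket A^5 + A^13; 13 crossings at w = +1): V = -x^(-5/2) - x^(-1/2)
V(D2) = -x^(-5/2) - x^(-1/2)  (w -1, c 11, <D> = A^-1 + A^7)
key observation: D2 (11 crossings) and D1 (13) are Markov-related braid presentations


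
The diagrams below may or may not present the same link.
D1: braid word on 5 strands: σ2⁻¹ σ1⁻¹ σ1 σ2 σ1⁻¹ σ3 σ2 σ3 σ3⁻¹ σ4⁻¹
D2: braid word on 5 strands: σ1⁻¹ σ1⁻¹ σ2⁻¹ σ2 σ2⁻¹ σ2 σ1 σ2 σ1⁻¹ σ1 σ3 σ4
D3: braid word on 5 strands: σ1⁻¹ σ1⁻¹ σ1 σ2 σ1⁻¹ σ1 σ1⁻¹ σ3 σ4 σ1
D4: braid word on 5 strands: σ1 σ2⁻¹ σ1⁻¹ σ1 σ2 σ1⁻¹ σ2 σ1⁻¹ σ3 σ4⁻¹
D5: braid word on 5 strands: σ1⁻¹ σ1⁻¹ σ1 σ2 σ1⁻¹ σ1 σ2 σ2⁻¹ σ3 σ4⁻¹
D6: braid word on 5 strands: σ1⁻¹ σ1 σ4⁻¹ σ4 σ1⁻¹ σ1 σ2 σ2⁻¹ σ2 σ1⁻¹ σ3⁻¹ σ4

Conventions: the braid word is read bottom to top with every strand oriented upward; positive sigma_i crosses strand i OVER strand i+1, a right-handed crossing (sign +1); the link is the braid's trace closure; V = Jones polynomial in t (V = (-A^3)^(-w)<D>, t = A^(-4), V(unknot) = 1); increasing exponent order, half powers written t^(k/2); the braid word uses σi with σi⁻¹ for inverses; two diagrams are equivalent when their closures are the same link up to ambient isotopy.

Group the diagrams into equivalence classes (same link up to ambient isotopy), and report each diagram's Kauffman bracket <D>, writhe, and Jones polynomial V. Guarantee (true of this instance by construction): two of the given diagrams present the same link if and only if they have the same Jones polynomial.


grouping into links: {D1, D2, D3, D4, D5, D6}
V(D1) = 1  (w 0, c 10, <D> = 1)
D2 (bracket A^6; 12 crossings at w = +2): V = 1
D3 (bracket A^6; 10 crossings at w = +2): V = 1
V(D4) = 1  (w 0, c 10, <D> = 1)
V(D5) = 1  (w 0, c 10, <D> = 1)
V(D6) = 1  [12 crossings, <D> = 1, w = 0]
why: all 6 diagrams share one V(t), hence one class


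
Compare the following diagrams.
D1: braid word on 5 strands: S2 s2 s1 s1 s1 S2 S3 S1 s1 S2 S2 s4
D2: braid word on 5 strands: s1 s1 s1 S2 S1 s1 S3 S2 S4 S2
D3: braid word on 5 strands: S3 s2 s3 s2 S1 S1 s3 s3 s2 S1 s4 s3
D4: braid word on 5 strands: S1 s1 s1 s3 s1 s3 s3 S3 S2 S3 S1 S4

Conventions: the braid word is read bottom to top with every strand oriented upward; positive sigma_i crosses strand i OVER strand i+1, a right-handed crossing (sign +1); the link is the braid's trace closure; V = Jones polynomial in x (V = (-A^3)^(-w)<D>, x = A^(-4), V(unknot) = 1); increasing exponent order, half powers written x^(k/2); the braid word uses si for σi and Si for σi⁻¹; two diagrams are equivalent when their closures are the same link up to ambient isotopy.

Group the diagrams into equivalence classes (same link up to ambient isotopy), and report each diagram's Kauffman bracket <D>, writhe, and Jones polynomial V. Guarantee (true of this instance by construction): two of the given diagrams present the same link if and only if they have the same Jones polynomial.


classes: {D1, D2} | {D3} | {D4}
V(D1) = -x^-3 + x^-2 - x^-1 + 3 - x + x^2 - x^3  [12 crossings, <D> = -A^-12 + A^-8 - A^-4 + 3 - A^4 + A^8 - A^12, w = 0]
V(D2) = -x^-3 + x^-2 - x^-1 + 3 - x + x^2 - x^3  [10 crossings, <D> = -A^-18 + A^-14 - A^-10 + 3A^-6 - A^-2 + A^2 - A^6, w = -2]
V(D3) = -x^-2 + 2x^-1 - 2 + 4x - 4x^2 + 4x^3 - 3x^4 + 2x^5 - x^6  [12 crossings, <D> = -A^-12 + 2A^-8 - 3A^-4 + 4 - 4A^4 + 4A^8 - 2A^12 + 2A^16 - A^20, w = +4]
D4 (bracket 1; 12 crossings at w = 0): V = 1
insight: V(x) takes 3 values over 4 diagrams, fixing the grouping


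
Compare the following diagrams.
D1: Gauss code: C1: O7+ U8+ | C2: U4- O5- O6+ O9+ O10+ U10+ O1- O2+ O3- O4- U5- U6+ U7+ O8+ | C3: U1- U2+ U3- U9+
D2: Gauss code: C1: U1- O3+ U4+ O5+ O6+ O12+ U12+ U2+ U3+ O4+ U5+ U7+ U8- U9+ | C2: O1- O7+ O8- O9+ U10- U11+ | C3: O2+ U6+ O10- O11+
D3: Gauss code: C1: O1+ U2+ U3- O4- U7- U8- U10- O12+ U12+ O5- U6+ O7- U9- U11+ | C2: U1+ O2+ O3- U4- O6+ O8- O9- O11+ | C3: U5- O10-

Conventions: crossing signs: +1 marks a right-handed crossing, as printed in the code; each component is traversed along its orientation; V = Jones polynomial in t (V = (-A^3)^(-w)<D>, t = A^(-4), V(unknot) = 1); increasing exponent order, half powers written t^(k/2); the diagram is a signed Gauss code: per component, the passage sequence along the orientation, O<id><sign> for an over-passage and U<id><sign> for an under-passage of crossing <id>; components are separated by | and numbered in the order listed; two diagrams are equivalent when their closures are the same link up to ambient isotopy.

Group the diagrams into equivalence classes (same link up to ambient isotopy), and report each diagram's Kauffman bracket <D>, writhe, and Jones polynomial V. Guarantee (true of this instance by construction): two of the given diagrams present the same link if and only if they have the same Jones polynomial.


classes: {D1} | {D2} | {D3}
V(D1) = 1 + t + t^2 + t^3  [10 crossings, <D> = A^-6 + A^-2 + A^2 + A^6, w = +2]
V(D2) = t + t^2 + 2t^3 + t^4 - t^7  (w +6, c 12, <D> = -A^-10 + A^2 + 2A^6 + A^10 + A^14)
V(D3) = t^-3 + t^-2 + t^-1 + 1  [12 crossings, <D> = A^-6 + A^-2 + A^2 + A^6, w = -2]
note: comparing 3 Jones polynomials yields 3 groups


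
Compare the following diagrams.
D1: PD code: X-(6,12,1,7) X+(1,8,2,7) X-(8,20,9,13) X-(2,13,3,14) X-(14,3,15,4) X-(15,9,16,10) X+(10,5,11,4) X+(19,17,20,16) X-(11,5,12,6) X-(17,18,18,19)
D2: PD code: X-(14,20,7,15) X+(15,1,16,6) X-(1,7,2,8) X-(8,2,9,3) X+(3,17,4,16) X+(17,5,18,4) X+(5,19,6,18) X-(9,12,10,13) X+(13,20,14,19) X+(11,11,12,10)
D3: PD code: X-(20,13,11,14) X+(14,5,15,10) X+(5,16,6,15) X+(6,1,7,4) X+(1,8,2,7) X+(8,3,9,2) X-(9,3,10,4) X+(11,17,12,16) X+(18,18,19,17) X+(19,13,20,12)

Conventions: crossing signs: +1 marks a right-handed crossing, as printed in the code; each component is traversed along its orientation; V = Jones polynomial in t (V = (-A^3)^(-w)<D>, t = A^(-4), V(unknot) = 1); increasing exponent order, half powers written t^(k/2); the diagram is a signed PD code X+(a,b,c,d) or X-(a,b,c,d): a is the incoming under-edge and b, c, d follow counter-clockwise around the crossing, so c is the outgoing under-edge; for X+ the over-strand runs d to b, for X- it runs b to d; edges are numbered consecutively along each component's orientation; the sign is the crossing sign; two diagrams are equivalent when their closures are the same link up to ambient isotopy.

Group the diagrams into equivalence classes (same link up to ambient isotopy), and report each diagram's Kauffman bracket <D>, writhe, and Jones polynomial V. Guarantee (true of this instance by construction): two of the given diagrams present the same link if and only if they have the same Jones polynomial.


grouping into links: {D1} | {D2} | {D3}
V(D1) = t^-5 + 2t^-3 + t^-1  (w -4, c 10, <D> = A^-8 + 2 + A^8)
D2 (bracket A^-14 - A^-10 + 2A^-6 - A^-2 + 2A^2 + A^10; 10 crossings at w = +2): V = t^-1 + 2t - t^2 + 2t^3 - t^4 + t^5
D3 (bracket A^-2 + 2A^6 + A^14; 10 crossings at w = +6): V = t + 2t^3 + t^5
why: 3 classes among 3 diagrams; unequal V(t) rules out equality
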